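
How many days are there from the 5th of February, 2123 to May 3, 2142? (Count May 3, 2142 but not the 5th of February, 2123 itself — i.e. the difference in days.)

7027

Feb 5, 2123 → Feb 5, 2124: 365 days.
Feb 5, 2124 → Feb 5, 2125: 366 days (Feb 29, 2124 is in that span).
Feb 5, 2125 → Feb 5, 2126: 365 days.
Feb 5, 2126 → Feb 5, 2127: 365 days.
Feb 5, 2127 → Feb 5, 2128: 365 days.
Feb 5, 2128 → Feb 5, 2129: 366 days (Feb 29, 2128 is in that span).
Feb 5, 2129 → Feb 5, 2130: 365 days.
Feb 5, 2130 → Feb 5, 2131: 365 days.
Feb 5, 2131 → Feb 5, 2132: 365 days.
Feb 5, 2132 → Feb 5, 2133: 366 days (Feb 29, 2132 is in that span).
Feb 5, 2133 → Feb 5, 2134: 365 days.
Feb 5, 2134 → Feb 5, 2135: 365 days.
Feb 5, 2135 → Feb 5, 2136: 365 days.
Feb 5, 2136 → Feb 5, 2137: 366 days (Feb 29, 2136 is in that span).
Feb 5, 2137 → Feb 5, 2138: 365 days.
Feb 5, 2138 → Feb 5, 2139: 365 days.
Feb 5, 2139 → Feb 5, 2140: 365 days.
Feb 5, 2140 → Feb 5, 2141: 366 days (Feb 29, 2140 is in that span).
Feb 5, 2141 → Feb 5, 2142: 365 days.
Feb 5, 2142 → Mar 5, 2142: 28 days (February has 28).
Mar 5, 2142 → Apr 5, 2142: 31 days (March has 31).
Apr 5, 2142 → May 3, 2142: 28 days.
Total: 7027 days.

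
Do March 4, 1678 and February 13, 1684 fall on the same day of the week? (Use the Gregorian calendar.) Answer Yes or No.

From Mar 4, 1678 to Feb 13, 1684 is 2172 days.
2172 mod 7 = 2, so they are different weekdays.
(Mar 4, 1678 is a Friday; Feb 13, 1684 is a Sunday.)

No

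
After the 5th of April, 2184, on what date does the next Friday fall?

April 9, 2184

Apr 5, 2184 is a Monday.
From Monday to the next Friday is 4 days.
Apr 5, 2184 + 4 = Apr 9, 2184.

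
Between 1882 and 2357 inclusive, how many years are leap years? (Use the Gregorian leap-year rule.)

Multiples of 4 in [1882,2357]: 119.
Of those, multiples of 100: 5 (not leap unless ÷400).
Multiples of 400: 1.
Leap years = 119 − 5 + 1 = 115.

115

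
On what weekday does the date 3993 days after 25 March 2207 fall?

Saturday

Mar 25, 2207 is a Wednesday.
3993 mod 7 = 3, so 3993 days after a Wednesday is Wednesday + 3 = Saturday.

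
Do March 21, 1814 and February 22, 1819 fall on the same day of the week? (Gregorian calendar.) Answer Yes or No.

Yes

From Mar 21, 1814 to Feb 22, 1819 is 1799 days.
1799 mod 7 = 0, so they are the same weekday.
(Mar 21, 1814 is a Monday; Feb 22, 1819 is a Monday.)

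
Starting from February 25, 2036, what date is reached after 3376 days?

+366 (one year; includes Feb 29, 2036) → Feb 25, 2037 (3010 left).
+365 (one year) → Feb 25, 2038 (2645 left).
+365 (one year) → Feb 25, 2039 (2280 left).
+365 (one year) → Feb 25, 2040 (1915 left).
+366 (one year; includes Feb 29, 2040) → Feb 25, 2041 (1549 left).
+365 (one year) → Feb 25, 2042 (1184 left).
+365 (one year) → Feb 25, 2043 (819 left).
+365 (one year) → Feb 25, 2044 (454 left).
+366 (one year; includes Feb 29, 2044) → Feb 25, 2045 (88 left).
Feb has 28 days: +4 → Mar 1, 2045 (84 left).
Mar has 31 days: +31 → Apr 1, 2045 (53 left).
Apr has 30 days: +30 → May 1, 2045 (23 left).
+23 → May 24, 2045.

May 24, 2045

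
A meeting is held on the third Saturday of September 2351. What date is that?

September 1, 2351 is a Saturday.
The first Saturday is therefore September 1 (same day).
The third Saturday is 1 + 2×7 = September 15.

September 15, 2351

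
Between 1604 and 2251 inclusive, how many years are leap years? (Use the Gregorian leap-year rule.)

Multiples of 4 in [1604,2251]: 162.
Of those, multiples of 100: 6 (not leap unless ÷400).
Multiples of 400: 1.
Leap years = 162 − 6 + 1 = 157.

157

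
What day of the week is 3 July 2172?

Friday

Doomsday rule: the anchor day for the 2100s is Sunday. For year 72: 72÷12 = 6 r 0, and 0÷4 = 0, so 6+0+0 = 6.
Sunday + 6 ≡ Saturday — that's 2172's doomsday.
In July the doomsday date is Jul 11.
Jul 3 is 8 days before Jul 11; 8 mod 7 = 1, so Saturday − 1 = Friday.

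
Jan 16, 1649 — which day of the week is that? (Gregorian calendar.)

Saturday

Doomsday rule: the anchor day for the 1600s is Tuesday. For year 49: 49÷12 = 4 r 1, and 1÷4 = 0, so 4+1+0 = 5.
Tuesday + 5 ≡ Sunday — that's 1649's doomsday.
In January the doomsday date is Jan 3 (1649 is not a leap year).
Jan 16 is 13 days after Jan 3; 13 mod 7 = 6, so Sunday + 6 = Saturday.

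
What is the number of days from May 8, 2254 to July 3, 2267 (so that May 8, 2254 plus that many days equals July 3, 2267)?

May 8, 2254 → May 8, 2255: 365 days.
May 8, 2255 → May 8, 2256: 366 days (Feb 29, 2256 is in that span).
May 8, 2256 → May 8, 2257: 365 days.
May 8, 2257 → May 8, 2258: 365 days.
May 8, 2258 → May 8, 2259: 365 days.
May 8, 2259 → May 8, 2260: 366 days (Feb 29, 2260 is in that span).
May 8, 2260 → May 8, 2261: 365 days.
May 8, 2261 → May 8, 2262: 365 days.
May 8, 2262 → May 8, 2263: 365 days.
May 8, 2263 → May 8, 2264: 366 days (Feb 29, 2264 is in that span).
May 8, 2264 → May 8, 2265: 365 days.
May 8, 2265 → May 8, 2266: 365 days.
May 8, 2266 → May 8, 2267: 365 days.
May 8, 2267 → Jun 8, 2267: 31 days (May has 31).
Jun 8, 2267 → Jul 3, 2267: 25 days.
Total: 4804 days.

4804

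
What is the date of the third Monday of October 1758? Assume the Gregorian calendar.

October 1, 1758 is a Sunday.
The first Monday is therefore October 2 (1 days later).
The third Monday is 2 + 2×7 = October 16.

October 16, 1758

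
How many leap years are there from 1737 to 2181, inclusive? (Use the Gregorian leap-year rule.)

Multiples of 4 in [1737,2181]: 111.
Of those, multiples of 100: 4 (not leap unless ÷400).
Multiples of 400: 1.
Leap years = 111 − 4 + 1 = 108.

108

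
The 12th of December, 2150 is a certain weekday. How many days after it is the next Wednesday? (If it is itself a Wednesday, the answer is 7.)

Dec 12, 2150 is a Saturday.
From Saturday to the next Wednesday is 4 days.

4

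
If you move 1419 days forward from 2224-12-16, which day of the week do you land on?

Tuesday

First find the weekday of Dec 16, 2224. Doomsday rule: the anchor day for the 2200s is Friday. For year 24: 24÷12 = 2 r 0, and 0÷4 = 0, so 2+0+0 = 2.
Friday + 2 ≡ Sunday — that's 2224's doomsday.
In December the doomsday date is Dec 12.
Dec 16 is 4 days after Dec 12; 4 mod 7 = 4, so Sunday + 4 = Thursday.
1419 mod 7 = 5, so 1419 days after a Thursday is Thursday + 5 = Tuesday.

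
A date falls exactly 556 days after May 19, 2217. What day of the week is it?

First find the weekday of May 19, 2217. Doomsday rule: the anchor day for the 2200s is Friday. For year 17: 17÷12 = 1 r 5, and 5÷4 = 1, so 1+5+1 = 7.
Friday + 7 ≡ Friday — that's 2217's doomsday.
In May the doomsday date is May 9.
May 19 is 10 days after May 9; 10 mod 7 = 3, so Friday + 3 = Monday.
556 mod 7 = 3, so 556 days after a Monday is Monday + 3 = Thursday.

Thursday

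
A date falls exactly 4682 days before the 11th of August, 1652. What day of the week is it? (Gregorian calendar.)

Monday

Aug 11, 1652 is a Sunday.
4682 mod 7 = 6, so 4682 days before a Sunday is Sunday − 6 = Monday.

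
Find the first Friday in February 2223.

February 7, 2223

February 1, 2223 is a Saturday.
The first Friday is therefore February 7 (6 days later).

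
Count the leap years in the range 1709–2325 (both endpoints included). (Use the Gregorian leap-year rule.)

149

Multiples of 4 in [1709,2325]: 154.
Of those, multiples of 100: 6 (not leap unless ÷400).
Multiples of 400: 1.
Leap years = 154 − 6 + 1 = 149.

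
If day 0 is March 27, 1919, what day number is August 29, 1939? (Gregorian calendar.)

Mar 27, 1919 → Mar 27, 1920: 366 days (Feb 29, 1920 is in that span).
Mar 27, 1920 → Mar 27, 1921: 365 days.
Mar 27, 1921 → Mar 27, 1922: 365 days.
Mar 27, 1922 → Mar 27, 1923: 365 days.
Mar 27, 1923 → Mar 27, 1924: 366 days (Feb 29, 1924 is in that span).
Mar 27, 1924 → Mar 27, 1925: 365 days.
Mar 27, 1925 → Mar 27, 1926: 365 days.
Mar 27, 1926 → Mar 27, 1927: 365 days.
Mar 27, 1927 → Mar 27, 1928: 366 days (Feb 29, 1928 is in that span).
Mar 27, 1928 → Mar 27, 1929: 365 days.
Mar 27, 1929 → Mar 27, 1930: 365 days.
Mar 27, 1930 → Mar 27, 1931: 365 days.
Mar 27, 1931 → Mar 27, 1932: 366 days (Feb 29, 1932 is in that span).
Mar 27, 1932 → Mar 27, 1933: 365 days.
Mar 27, 1933 → Mar 27, 1934: 365 days.
Mar 27, 1934 → Mar 27, 1935: 365 days.
Mar 27, 1935 → Mar 27, 1936: 366 days (Feb 29, 1936 is in that span).
Mar 27, 1936 → Mar 27, 1937: 365 days.
Mar 27, 1937 → Mar 27, 1938: 365 days.
Mar 27, 1938 → Mar 27, 1939: 365 days.
Mar 27, 1939 → Apr 27, 1939: 31 days (March has 31).
Apr 27, 1939 → May 27, 1939: 30 days (April has 30).
May 27, 1939 → Jun 27, 1939: 31 days (May has 31).
Jun 27, 1939 → Jul 27, 1939: 30 days (June has 30).
Jul 27, 1939 → Aug 27, 1939: 31 days (July has 31).
Aug 27, 1939 → Aug 29, 1939: 2 days.
Total: 7460 days.

7460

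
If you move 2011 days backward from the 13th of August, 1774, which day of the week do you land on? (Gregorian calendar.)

Thursday

First find the weekday of Aug 13, 1774. Doomsday rule: the anchor day for the 1700s is Sunday. For year 74: 74÷12 = 6 r 2, and 2÷4 = 0, so 6+2+0 = 8.
Sunday + 8 ≡ Monday — that's 1774's doomsday.
In August the doomsday date is Aug 8.
Aug 13 is 5 days after Aug 8; 5 mod 7 = 5, so Monday + 5 = Saturday.
2011 mod 7 = 2, so 2011 days before a Saturday is Saturday − 2 = Thursday.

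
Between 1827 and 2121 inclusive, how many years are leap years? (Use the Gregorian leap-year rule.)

72

Multiples of 4 in [1827,2121]: 74.
Of those, multiples of 100: 3 (not leap unless ÷400).
Multiples of 400: 1.
Leap years = 74 − 3 + 1 = 72.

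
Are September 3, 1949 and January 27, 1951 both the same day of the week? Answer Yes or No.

From Sep 3, 1949 to Jan 27, 1951 is 511 days.
511 mod 7 = 0, so they are the same weekday.
(Sep 3, 1949 is a Saturday; Jan 27, 1951 is a Saturday.)

Yes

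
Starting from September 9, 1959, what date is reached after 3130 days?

+366 (one year; includes Feb 29, 1960) → Sep 9, 1960 (2764 left).
+365 (one year) → Sep 9, 1961 (2399 left).
+365 (one year) → Sep 9, 1962 (2034 left).
+365 (one year) → Sep 9, 1963 (1669 left).
+366 (one year; includes Feb 29, 1964) → Sep 9, 1964 (1303 left).
+365 (one year) → Sep 9, 1965 (938 left).
+365 (one year) → Sep 9, 1966 (573 left).
+365 (one year) → Sep 9, 1967 (208 left).
Sep has 30 days: +22 → Oct 1, 1967 (186 left).
Oct has 31 days: +31 → Nov 1, 1967 (155 left).
Nov has 30 days: +30 → Dec 1, 1967 (125 left).
Dec has 31 days: +31 → Jan 1, 1968 (94 left).
Jan has 31 days: +31 → Feb 1, 1968 (63 left).
Feb has 29 days: +29 → Mar 1, 1968 (34 left).
Mar has 31 days: +31 → Apr 1, 1968 (3 left).
+3 → Apr 4, 1968.

April 4, 1968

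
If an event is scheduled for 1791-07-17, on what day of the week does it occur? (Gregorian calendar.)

Doomsday rule: the anchor day for the 1700s is Sunday. For year 91: 91÷12 = 7 r 7, and 7÷4 = 1, so 7+7+1 = 15.
Sunday + 15 ≡ Monday — that's 1791's doomsday.
In July the doomsday date is Jul 11.
Jul 17 is 6 days after Jul 11; 6 mod 7 = 6, so Monday + 6 = Sunday.

Sunday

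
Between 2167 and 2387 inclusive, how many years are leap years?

Multiples of 4 in [2167,2387]: 55.
Of those, multiples of 100: 2 (not leap unless ÷400).
Multiples of 400: 0.
Leap years = 55 − 2 + 0 = 53.

53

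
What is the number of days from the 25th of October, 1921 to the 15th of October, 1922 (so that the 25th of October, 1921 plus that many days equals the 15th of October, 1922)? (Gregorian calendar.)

355

Oct 25, 1921 → Nov 25, 1921: 31 days (October has 31).
Nov 25, 1921 → Dec 25, 1921: 30 days (November has 30).
Dec 25, 1921 → Jan 25, 1922: 31 days (December has 31).
Jan 25, 1922 → Feb 25, 1922: 31 days (January has 31).
Feb 25, 1922 → Mar 25, 1922: 28 days (February has 28).
Mar 25, 1922 → Apr 25, 1922: 31 days (March has 31).
Apr 25, 1922 → May 25, 1922: 30 days (April has 30).
May 25, 1922 → Jun 25, 1922: 31 days (May has 31).
Jun 25, 1922 → Jul 25, 1922: 30 days (June has 30).
Jul 25, 1922 → Aug 25, 1922: 31 days (July has 31).
Aug 25, 1922 → Sep 25, 1922: 31 days (August has 31).
Sep 25, 1922 → Oct 15, 1922: 20 days.
Total: 355 days.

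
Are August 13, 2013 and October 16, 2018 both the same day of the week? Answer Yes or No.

From Aug 13, 2013 to Oct 16, 2018 is 1890 days.
1890 mod 7 = 0, so they are the same weekday.
(Aug 13, 2013 is a Tuesday; Oct 16, 2018 is a Tuesday.)

Yes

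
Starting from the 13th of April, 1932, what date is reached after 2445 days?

+365 (one year) → Apr 13, 1933 (2080 left).
+365 (one year) → Apr 13, 1934 (1715 left).
+365 (one year) → Apr 13, 1935 (1350 left).
+366 (one year; includes Feb 29, 1936) → Apr 13, 1936 (984 left).
+365 (one year) → Apr 13, 1937 (619 left).
+365 (one year) → Apr 13, 1938 (254 left).
Apr has 30 days: +18 → May 1, 1938 (236 left).
May has 31 days: +31 → Jun 1, 1938 (205 left).
Jun has 30 days: +30 → Jul 1, 1938 (175 left).
Jul has 31 days: +31 → Aug 1, 1938 (144 left).
Aug has 31 days: +31 → Sep 1, 1938 (113 left).
Sep has 30 days: +30 → Oct 1, 1938 (83 left).
Oct has 31 days: +31 → Nov 1, 1938 (52 left).
Nov has 30 days: +30 → Dec 1, 1938 (22 left).
+22 → Dec 23, 1938.

December 23, 1938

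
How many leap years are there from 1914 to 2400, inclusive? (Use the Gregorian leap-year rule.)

Multiples of 4 in [1914,2400]: 122.
Of those, multiples of 100: 5 (not leap unless ÷400).
Multiples of 400: 2.
Leap years = 122 − 5 + 2 = 119.

119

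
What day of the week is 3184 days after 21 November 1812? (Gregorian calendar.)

First find the weekday of Nov 21, 1812. Doomsday rule: the anchor day for the 1800s is Friday. For year 12: 12÷12 = 1 r 0, and 0÷4 = 0, so 1+0+0 = 1.
Friday + 1 ≡ Saturday — that's 1812's doomsday.
In November the doomsday date is Nov 7.
Nov 21 is 14 days after Nov 7; 14 mod 7 = 0, so Saturday + 0 = Saturday.
3184 mod 7 = 6, so 3184 days after a Saturday is Saturday + 6 = Friday.

Friday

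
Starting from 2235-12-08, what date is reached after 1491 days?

+366 (one year; includes Feb 29, 2236) → Dec 8, 2236 (1125 left).
+365 (one year) → Dec 8, 2237 (760 left).
+365 (one year) → Dec 8, 2238 (395 left).
Dec has 31 days: +24 → Jan 1, 2239 (371 left).
Jan has 31 days: +31 → Feb 1, 2239 (340 left).
Feb has 28 days: +28 → Mar 1, 2239 (312 left).
Mar has 31 days: +31 → Apr 1, 2239 (281 left).
Apr has 30 days: +30 → May 1, 2239 (251 left).
May has 31 days: +31 → Jun 1, 2239 (220 left).
Jun has 30 days: +30 → Jul 1, 2239 (190 left).
Jul has 31 days: +31 → Aug 1, 2239 (159 left).
Aug has 31 days: +31 → Sep 1, 2239 (128 left).
Sep has 30 days: +30 → Oct 1, 2239 (98 left).
Oct has 31 days: +31 → Nov 1, 2239 (67 left).
Nov has 30 days: +30 → Dec 1, 2239 (37 left).
Dec has 31 days: +31 → Jan 1, 2240 (6 left).
+6 → Jan 7, 2240.

January 7, 2240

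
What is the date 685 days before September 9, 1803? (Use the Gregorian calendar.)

October 24, 1801

−365 (one year) → Sep 9, 1802 (320 left).
−9 → Aug 31, 1802 (end of Aug, 31 days; 311 left).
−31 → Jul 31, 1802 (end of Jul, 31 days; 280 left).
−31 → Jun 30, 1802 (end of Jun, 30 days; 249 left).
−30 → May 31, 1802 (end of May, 31 days; 219 left).
−31 → Apr 30, 1802 (end of Apr, 30 days; 188 left).
−30 → Mar 31, 1802 (end of Mar, 31 days; 158 left).
−31 → Feb 28, 1802 (end of Feb, 28 days; 127 left).
−28 → Jan 31, 1802 (end of Jan, 31 days; 99 left).
−31 → Dec 31, 1801 (end of Dec, 31 days; 68 left).
−31 → Nov 30, 1801 (end of Nov, 30 days; 37 left).
−30 → Oct 31, 1801 (end of Oct, 31 days; 7 left).
−7 → Oct 24, 1801.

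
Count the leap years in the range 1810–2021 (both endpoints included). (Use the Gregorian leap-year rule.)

52

Multiples of 4 in [1810,2021]: 53.
Of those, multiples of 100: 2 (not leap unless ÷400).
Multiples of 400: 1.
Leap years = 53 − 2 + 1 = 52.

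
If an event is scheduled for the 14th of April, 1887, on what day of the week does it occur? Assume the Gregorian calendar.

Thursday

Doomsday rule: the anchor day for the 1800s is Friday. For year 87: 87÷12 = 7 r 3, and 3÷4 = 0, so 7+3+0 = 10.
Friday + 10 ≡ Monday — that's 1887's doomsday.
In April the doomsday date is Apr 4.
Apr 14 is 10 days after Apr 4; 10 mod 7 = 3, so Monday + 3 = Thursday.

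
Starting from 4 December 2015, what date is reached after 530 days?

+366 (one year; includes Feb 29, 2016) → Dec 4, 2016 (164 left).
Dec has 31 days: +28 → Jan 1, 2017 (136 left).
Jan has 31 days: +31 → Feb 1, 2017 (105 left).
Feb has 28 days: +28 → Mar 1, 2017 (77 left).
Mar has 31 days: +31 → Apr 1, 2017 (46 left).
Apr has 30 days: +30 → May 1, 2017 (16 left).
+16 → May 17, 2017.

May 17, 2017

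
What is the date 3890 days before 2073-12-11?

April 18, 2063

−365 (one year) → Dec 11, 2072 (3525 left).
−366 (one year; includes Feb 29, 2072) → Dec 11, 2071 (3159 left).
−365 (one year) → Dec 11, 2070 (2794 left).
−365 (one year) → Dec 11, 2069 (2429 left).
−365 (one year) → Dec 11, 2068 (2064 left).
−366 (one year; includes Feb 29, 2068) → Dec 11, 2067 (1698 left).
−365 (one year) → Dec 11, 2066 (1333 left).
−365 (one year) → Dec 11, 2065 (968 left).
−365 (one year) → Dec 11, 2064 (603 left).
−366 (one year; includes Feb 29, 2064) → Dec 11, 2063 (237 left).
−11 → Nov 30, 2063 (end of Nov, 30 days; 226 left).
−30 → Oct 31, 2063 (end of Oct, 31 days; 196 left).
−31 → Sep 30, 2063 (end of Sep, 30 days; 165 left).
−30 → Aug 31, 2063 (end of Aug, 31 days; 135 left).
−31 → Jul 31, 2063 (end of Jul, 31 days; 104 left).
−31 → Jun 30, 2063 (end of Jun, 30 days; 73 left).
−30 → May 31, 2063 (end of May, 31 days; 43 left).
−31 → Apr 30, 2063 (end of Apr, 30 days; 12 left).
−12 → Apr 18, 2063.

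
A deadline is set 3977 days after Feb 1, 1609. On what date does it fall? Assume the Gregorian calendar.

December 23, 1619

+365 (one year) → Feb 1, 1610 (3612 left).
+365 (one year) → Feb 1, 1611 (3247 left).
+365 (one year) → Feb 1, 1612 (2882 left).
+366 (one year; includes Feb 29, 1612) → Feb 1, 1613 (2516 left).
+365 (one year) → Feb 1, 1614 (2151 left).
+365 (one year) → Feb 1, 1615 (1786 left).
+365 (one year) → Feb 1, 1616 (1421 left).
+366 (one year; includes Feb 29, 1616) → Feb 1, 1617 (1055 left).
+365 (one year) → Feb 1, 1618 (690 left).
+365 (one year) → Feb 1, 1619 (325 left).
Feb has 28 days: +28 → Mar 1, 1619 (297 left).
Mar has 31 days: +31 → Apr 1, 1619 (266 left).
Apr has 30 days: +30 → May 1, 1619 (236 left).
May has 31 days: +31 → Jun 1, 1619 (205 left).
Jun has 30 days: +30 → Jul 1, 1619 (175 left).
Jul has 31 days: +31 → Aug 1, 1619 (144 left).
Aug has 31 days: +31 → Sep 1, 1619 (113 left).
Sep has 30 days: +30 → Oct 1, 1619 (83 left).
Oct has 31 days: +31 → Nov 1, 1619 (52 left).
Nov has 30 days: +30 → Dec 1, 1619 (22 left).
+22 → Dec 23, 1619.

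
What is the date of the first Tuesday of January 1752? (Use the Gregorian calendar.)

January 4, 1752

January 1, 1752 is a Saturday.
The first Tuesday is therefore January 4 (3 days later).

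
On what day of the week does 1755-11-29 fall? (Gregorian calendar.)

Saturday

Doomsday rule: the anchor day for the 1700s is Sunday. For year 55: 55÷12 = 4 r 7, and 7÷4 = 1, so 4+7+1 = 12.
Sunday + 12 ≡ Friday — that's 1755's doomsday.
In November the doomsday date is Nov 7.
Nov 29 is 22 days after Nov 7; 22 mod 7 = 1, so Friday + 1 = Saturday.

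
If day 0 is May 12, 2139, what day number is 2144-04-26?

May 12, 2139 → May 12, 2140: 366 days (Feb 29, 2140 is in that span).
May 12, 2140 → May 12, 2141: 365 days.
May 12, 2141 → May 12, 2142: 365 days.
May 12, 2142 → May 12, 2143: 365 days.
May 12, 2143 → Jun 12, 2143: 31 days (May has 31).
Jun 12, 2143 → Jul 12, 2143: 30 days (June has 30).
Jul 12, 2143 → Aug 12, 2143: 31 days (July has 31).
Aug 12, 2143 → Sep 12, 2143: 31 days (August has 31).
Sep 12, 2143 → Oct 12, 2143: 30 days (September has 30).
Oct 12, 2143 → Nov 12, 2143: 31 days (October has 31).
Nov 12, 2143 → Dec 12, 2143: 30 days (November has 30).
Dec 12, 2143 → Jan 12, 2144: 31 days (December has 31).
Jan 12, 2144 → Feb 12, 2144: 31 days (January has 31).
Feb 12, 2144 → Mar 12, 2144: 29 days (February has 29).
Mar 12, 2144 → Apr 12, 2144: 31 days (March has 31).
Apr 12, 2144 → Apr 26, 2144: 14 days.
Total: 1811 days.

1811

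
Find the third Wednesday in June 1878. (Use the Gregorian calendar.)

June 1, 1878 is a Saturday.
The first Wednesday is therefore June 5 (4 days later).
The third Wednesday is 5 + 2×7 = June 19.

June 19, 1878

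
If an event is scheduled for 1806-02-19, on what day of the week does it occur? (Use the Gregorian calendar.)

Doomsday rule: the anchor day for the 1800s is Friday. For year 06: 6÷12 = 0 r 6, and 6÷4 = 1, so 0+6+1 = 7.
Friday + 7 ≡ Friday — that's 1806's doomsday.
In February the doomsday date is Feb 28 (1806 is not a leap year).
Feb 19 is 9 days before Feb 28; 9 mod 7 = 2, so Friday − 2 = Wednesday.

Wednesday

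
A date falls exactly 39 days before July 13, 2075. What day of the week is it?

First find the weekday of Jul 13, 2075. Doomsday rule: the anchor day for the 2000s is Tuesday. For year 75: 75÷12 = 6 r 3, and 3÷4 = 0, so 6+3+0 = 9.
Tuesday + 9 ≡ Thursday — that's 2075's doomsday.
In July the doomsday date is Jul 11.
Jul 13 is 2 days after Jul 11; 2 mod 7 = 2, so Thursday + 2 = Saturday.
39 mod 7 = 4, so 39 days before a Saturday is Saturday − 4 = Tuesday.

Tuesday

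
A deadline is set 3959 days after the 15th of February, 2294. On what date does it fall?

+365 (one year) → Feb 15, 2295 (3594 left).
+365 (one year) → Feb 15, 2296 (3229 left).
+366 (one year; includes Feb 29, 2296) → Feb 15, 2297 (2863 left).
+365 (one year) → Feb 15, 2298 (2498 left).
+365 (one year) → Feb 15, 2299 (2133 left).
+365 (one year) → Feb 15, 2300 (1768 left).
+365 (one year) → Feb 15, 2301 (1403 left).
+365 (one year) → Feb 15, 2302 (1038 left).
+365 (one year) → Feb 15, 2303 (673 left).
+365 (one year) → Feb 15, 2304 (308 left).
Feb has 29 days: +15 → Mar 1, 2304 (293 left).
Mar has 31 days: +31 → Apr 1, 2304 (262 left).
Apr has 30 days: +30 → May 1, 2304 (232 left).
May has 31 days: +31 → Jun 1, 2304 (201 left).
Jun has 30 days: +30 → Jul 1, 2304 (171 left).
Jul has 31 days: +31 → Aug 1, 2304 (140 left).
Aug has 31 days: +31 → Sep 1, 2304 (109 left).
Sep has 30 days: +30 → Oct 1, 2304 (79 left).
Oct has 31 days: +31 → Nov 1, 2304 (48 left).
Nov has 30 days: +30 → Dec 1, 2304 (18 left).
+18 → Dec 19, 2304.

December 19, 2304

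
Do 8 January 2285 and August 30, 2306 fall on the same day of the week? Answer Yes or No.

Yes

From Jan 8, 2285 to Aug 30, 2306 is 7903 days.
7903 mod 7 = 0, so they are the same weekday.
(Jan 8, 2285 is a Thursday; Aug 30, 2306 is a Thursday.)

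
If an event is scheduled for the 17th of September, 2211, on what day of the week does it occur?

Tuesday

Doomsday rule: the anchor day for the 2200s is Friday. For year 11: 11÷12 = 0 r 11, and 11÷4 = 2, so 0+11+2 = 13.
Friday + 13 ≡ Thursday — that's 2211's doomsday.
In September the doomsday date is Sep 5.
Sep 17 is 12 days after Sep 5; 12 mod 7 = 5, so Thursday + 5 = Tuesday.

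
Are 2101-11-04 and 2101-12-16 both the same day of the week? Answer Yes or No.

From Nov 4, 2101 to Dec 16, 2101 is 42 days.
42 mod 7 = 0, so they are the same weekday.
(Nov 4, 2101 is a Friday; Dec 16, 2101 is a Friday.)

Yes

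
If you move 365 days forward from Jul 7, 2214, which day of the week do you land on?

First find the weekday of Jul 7, 2214. Doomsday rule: the anchor day for the 2200s is Friday. For year 14: 14÷12 = 1 r 2, and 2÷4 = 0, so 1+2+0 = 3.
Friday + 3 ≡ Monday — that's 2214's doomsday.
In July the doomsday date is Jul 11.
Jul 7 is 4 days before Jul 11; 4 mod 7 = 4, so Monday − 4 = Thursday.
365 mod 7 = 1, so 365 days after a Thursday is Thursday + 1 = Friday.

Friday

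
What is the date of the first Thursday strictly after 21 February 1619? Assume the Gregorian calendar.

February 28, 1619

Feb 21, 1619 is a Thursday.
From Thursday to the next Thursday is 7 days.
Feb 21, 1619 + 7 = Feb 28, 1619.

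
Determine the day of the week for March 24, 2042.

Doomsday rule: the anchor day for the 2000s is Tuesday. For year 42: 42÷12 = 3 r 6, and 6÷4 = 1, so 3+6+1 = 10.
Tuesday + 10 ≡ Friday — that's 2042's doomsday.
In March the doomsday date is Mar 14.
Mar 24 is 10 days after Mar 14; 10 mod 7 = 3, so Friday + 3 = Monday.

Monday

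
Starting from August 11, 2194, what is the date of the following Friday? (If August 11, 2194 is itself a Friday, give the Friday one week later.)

August 15, 2194

Aug 11, 2194 is a Monday.
From Monday to the next Friday is 4 days.
Aug 11, 2194 + 4 = Aug 15, 2194.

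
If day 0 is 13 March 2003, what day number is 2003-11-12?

Mar 13, 2003 → Apr 13, 2003: 31 days (March has 31).
Apr 13, 2003 → May 13, 2003: 30 days (April has 30).
May 13, 2003 → Jun 13, 2003: 31 days (May has 31).
Jun 13, 2003 → Jul 13, 2003: 30 days (June has 30).
Jul 13, 2003 → Aug 13, 2003: 31 days (July has 31).
Aug 13, 2003 → Sep 13, 2003: 31 days (August has 31).
Sep 13, 2003 → Oct 13, 2003: 30 days (September has 30).
Oct 13, 2003 → Nov 12, 2003: 30 days.
Total: 244 days.

244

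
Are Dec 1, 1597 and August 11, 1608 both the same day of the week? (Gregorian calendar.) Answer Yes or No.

From Dec 1, 1597 to Aug 11, 1608 is 3906 days.
3906 mod 7 = 0, so they are the same weekday.
(Dec 1, 1597 is a Monday; Aug 11, 1608 is a Monday.)

Yes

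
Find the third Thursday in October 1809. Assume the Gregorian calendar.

October 19, 1809

October 1, 1809 is a Sunday.
The first Thursday is therefore October 5 (4 days later).
The third Thursday is 5 + 2×7 = October 19.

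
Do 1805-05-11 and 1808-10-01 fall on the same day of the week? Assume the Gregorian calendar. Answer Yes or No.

Yes

From May 11, 1805 to Oct 1, 1808 is 1239 days.
1239 mod 7 = 0, so they are the same weekday.
(May 11, 1805 is a Saturday; Oct 1, 1808 is a Saturday.)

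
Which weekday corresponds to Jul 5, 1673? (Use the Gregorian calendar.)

Wednesday

Doomsday rule: the anchor day for the 1600s is Tuesday. For year 73: 73÷12 = 6 r 1, and 1÷4 = 0, so 6+1+0 = 7.
Tuesday + 7 ≡ Tuesday — that's 1673's doomsday.
In July the doomsday date is Jul 11.
Jul 5 is 6 days before Jul 11; 6 mod 7 = 6, so Tuesday − 6 = Wednesday.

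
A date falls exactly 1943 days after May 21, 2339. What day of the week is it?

Thursday

First find the weekday of May 21, 2339. Doomsday rule: the anchor day for the 2300s is Wednesday. For year 39: 39÷12 = 3 r 3, and 3÷4 = 0, so 3+3+0 = 6.
Wednesday + 6 ≡ Tuesday — that's 2339's doomsday.
In May the doomsday date is May 9.
May 21 is 12 days after May 9; 12 mod 7 = 5, so Tuesday + 5 = Sunday.
1943 mod 7 = 4, so 1943 days after a Sunday is Sunday + 4 = Thursday.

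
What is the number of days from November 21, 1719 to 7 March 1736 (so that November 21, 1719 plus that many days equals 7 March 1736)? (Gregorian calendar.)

5951

Nov 21, 1719 → Nov 21, 1720: 366 days (Feb 29, 1720 is in that span).
Nov 21, 1720 → Nov 21, 1721: 365 days.
Nov 21, 1721 → Nov 21, 1722: 365 days.
Nov 21, 1722 → Nov 21, 1723: 365 days.
Nov 21, 1723 → Nov 21, 1724: 366 days (Feb 29, 1724 is in that span).
Nov 21, 1724 → Nov 21, 1725: 365 days.
Nov 21, 1725 → Nov 21, 1726: 365 days.
Nov 21, 1726 → Nov 21, 1727: 365 days.
Nov 21, 1727 → Nov 21, 1728: 366 days (Feb 29, 1728 is in that span).
Nov 21, 1728 → Nov 21, 1729: 365 days.
Nov 21, 1729 → Nov 21, 1730: 365 days.
Nov 21, 1730 → Nov 21, 1731: 365 days.
Nov 21, 1731 → Nov 21, 1732: 366 days (Feb 29, 1732 is in that span).
Nov 21, 1732 → Nov 21, 1733: 365 days.
Nov 21, 1733 → Nov 21, 1734: 365 days.
Nov 21, 1734 → Nov 21, 1735: 365 days.
Nov 21, 1735 → Dec 21, 1735: 30 days (November has 30).
Dec 21, 1735 → Jan 21, 1736: 31 days (December has 31).
Jan 21, 1736 → Feb 21, 1736: 31 days (January has 31).
Feb 21, 1736 → Mar 7, 1736: 15 days.
Total: 5951 days.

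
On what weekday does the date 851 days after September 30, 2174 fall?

Sep 30, 2174 is a Friday.
851 mod 7 = 4, so 851 days after a Friday is Friday + 4 = Tuesday.

Tuesday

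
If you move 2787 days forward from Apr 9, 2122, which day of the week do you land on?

First find the weekday of Apr 9, 2122. Doomsday rule: the anchor day for the 2100s is Sunday. For year 22: 22÷12 = 1 r 10, and 10÷4 = 2, so 1+10+2 = 13.
Sunday + 13 ≡ Saturday — that's 2122's doomsday.
In April the doomsday date is Apr 4.
Apr 9 is 5 days after Apr 4; 5 mod 7 = 5, so Saturday + 5 = Thursday.
2787 mod 7 = 1, so 2787 days after a Thursday is Thursday + 1 = Friday.

Friday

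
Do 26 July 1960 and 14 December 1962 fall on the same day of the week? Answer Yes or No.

From Jul 26, 1960 to Dec 14, 1962 is 871 days.
871 mod 7 = 3, so they are different weekdays.
(Jul 26, 1960 is a Tuesday; Dec 14, 1962 is a Friday.)

No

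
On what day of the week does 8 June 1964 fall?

January 1, 1964 is a Wednesday.
Jan 1, 1964 → Feb 1, 1964: 31 days (January has 31).
Feb 1, 1964 → Mar 1, 1964: 29 days (February has 29).
Mar 1, 1964 → Apr 1, 1964: 31 days (March has 31).
Apr 1, 1964 → May 1, 1964: 30 days (April has 30).
May 1, 1964 → Jun 1, 1964: 31 days (May has 31).
Jun 1, 1964 → Jun 8, 1964: 7 days.
Total: 159 days.
159 mod 7 = 5, so Wednesday + 5 = Monday.

Monday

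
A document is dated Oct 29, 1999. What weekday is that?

Doomsday rule: the anchor day for the 1900s is Wednesday. For year 99: 99÷12 = 8 r 3, and 3÷4 = 0, so 8+3+0 = 11.
Wednesday + 11 ≡ Sunday — that's 1999's doomsday.
In October the doomsday date is Oct 10.
Oct 29 is 19 days after Oct 10; 19 mod 7 = 5, so Sunday + 5 = Friday.

Friday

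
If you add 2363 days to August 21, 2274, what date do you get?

February 8, 2281

+365 (one year) → Aug 21, 2275 (1998 left).
+366 (one year; includes Feb 29, 2276) → Aug 21, 2276 (1632 left).
+365 (one year) → Aug 21, 2277 (1267 left).
+365 (one year) → Aug 21, 2278 (902 left).
+365 (one year) → Aug 21, 2279 (537 left).
+366 (one year; includes Feb 29, 2280) → Aug 21, 2280 (171 left).
Aug has 31 days: +11 → Sep 1, 2280 (160 left).
Sep has 30 days: +30 → Oct 1, 2280 (130 left).
Oct has 31 days: +31 → Nov 1, 2280 (99 left).
Nov has 30 days: +30 → Dec 1, 2280 (69 left).
Dec has 31 days: +31 → Jan 1, 2281 (38 left).
Jan has 31 days: +31 → Feb 1, 2281 (7 left).
+7 → Feb 8, 2281.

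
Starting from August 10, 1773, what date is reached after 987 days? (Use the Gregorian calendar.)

April 23, 1776

+365 (one year) → Aug 10, 1774 (622 left).
+365 (one year) → Aug 10, 1775 (257 left).
Aug has 31 days: +22 → Sep 1, 1775 (235 left).
Sep has 30 days: +30 → Oct 1, 1775 (205 left).
Oct has 31 days: +31 → Nov 1, 1775 (174 left).
Nov has 30 days: +30 → Dec 1, 1775 (144 left).
Dec has 31 days: +31 → Jan 1, 1776 (113 left).
Jan has 31 days: +31 → Feb 1, 1776 (82 left).
Feb has 29 days: +29 → Mar 1, 1776 (53 left).
Mar has 31 days: +31 → Apr 1, 1776 (22 left).
+22 → Apr 23, 1776.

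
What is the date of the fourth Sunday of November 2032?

November 1, 2032 is a Monday.
The first Sunday is therefore November 7 (6 days later).
The fourth Sunday is 7 + 3×7 = November 28.

November 28, 2032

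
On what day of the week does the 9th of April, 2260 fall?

Doomsday rule: the anchor day for the 2200s is Friday. For year 60: 60÷12 = 5 r 0, and 0÷4 = 0, so 5+0+0 = 5.
Friday + 5 ≡ Wednesday — that's 2260's doomsday.
In April the doomsday date is Apr 4.
Apr 9 is 5 days after Apr 4; 5 mod 7 = 5, so Wednesday + 5 = Monday.

Monday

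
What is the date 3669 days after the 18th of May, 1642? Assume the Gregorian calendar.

+365 (one year) → May 18, 1643 (3304 left).
+366 (one year; includes Feb 29, 1644) → May 18, 1644 (2938 left).
+365 (one year) → May 18, 1645 (2573 left).
+365 (one year) → May 18, 1646 (2208 left).
+365 (one year) → May 18, 1647 (1843 left).
+366 (one year; includes Feb 29, 1648) → May 18, 1648 (1477 left).
+365 (one year) → May 18, 1649 (1112 left).
+365 (one year) → May 18, 1650 (747 left).
+365 (one year) → May 18, 1651 (382 left).
May has 31 days: +14 → Jun 1, 1651 (368 left).
Jun has 30 days: +30 → Jul 1, 1651 (338 left).
Jul has 31 days: +31 → Aug 1, 1651 (307 left).
Aug has 31 days: +31 → Sep 1, 1651 (276 left).
Sep has 30 days: +30 → Oct 1, 1651 (246 left).
Oct has 31 days: +31 → Nov 1, 1651 (215 left).
Nov has 30 days: +30 → Dec 1, 1651 (185 left).
Dec has 31 days: +31 → Jan 1, 1652 (154 left).
Jan has 31 days: +31 → Feb 1, 1652 (123 left).
Feb has 29 days: +29 → Mar 1, 1652 (94 left).
Mar has 31 days: +31 → Apr 1, 1652 (63 left).
Apr has 30 days: +30 → May 1, 1652 (33 left).
May has 31 days: +31 → Jun 1, 1652 (2 left).
+2 → Jun 3, 1652.

June 3, 1652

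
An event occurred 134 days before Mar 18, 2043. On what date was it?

November 4, 2042

−18 → Feb 28, 2043 (end of Feb, 28 days; 116 left).
−28 → Jan 31, 2043 (end of Jan, 31 days; 88 left).
−31 → Dec 31, 2042 (end of Dec, 31 days; 57 left).
−31 → Nov 30, 2042 (end of Nov, 30 days; 26 left).
−26 → Nov 4, 2042.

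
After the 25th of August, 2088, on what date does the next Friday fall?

August 27, 2088

Aug 25, 2088 is a Wednesday.
From Wednesday to the next Friday is 2 days.
Aug 25, 2088 + 2 = Aug 27, 2088.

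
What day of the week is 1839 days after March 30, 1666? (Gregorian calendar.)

Sunday

Mar 30, 1666 is a Tuesday.
1839 mod 7 = 5, so 1839 days after a Tuesday is Tuesday + 5 = Sunday.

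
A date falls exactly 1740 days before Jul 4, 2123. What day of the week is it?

Wednesday

First find the weekday of Jul 4, 2123. Doomsday rule: the anchor day for the 2100s is Sunday. For year 23: 23÷12 = 1 r 11, and 11÷4 = 2, so 1+11+2 = 14.
Sunday + 14 ≡ Sunday — that's 2123's doomsday.
In July the doomsday date is Jul 11.
Jul 4 is 7 days before Jul 11; 7 mod 7 = 0, so Sunday − 0 = Sunday.
1740 mod 7 = 4, so 1740 days before a Sunday is Sunday − 4 = Wednesday.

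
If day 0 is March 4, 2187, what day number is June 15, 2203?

5946

Mar 4, 2187 → Mar 4, 2188: 366 days (Feb 29, 2188 is in that span).
Mar 4, 2188 → Mar 4, 2189: 365 days.
Mar 4, 2189 → Mar 4, 2190: 365 days.
Mar 4, 2190 → Mar 4, 2191: 365 days.
Mar 4, 2191 → Mar 4, 2192: 366 days (Feb 29, 2192 is in that span).
Mar 4, 2192 → Mar 4, 2193: 365 days.
Mar 4, 2193 → Mar 4, 2194: 365 days.
Mar 4, 2194 → Mar 4, 2195: 365 days.
Mar 4, 2195 → Mar 4, 2196: 366 days (Feb 29, 2196 is in that span).
Mar 4, 2196 → Mar 4, 2197: 365 days.
Mar 4, 2197 → Mar 4, 2198: 365 days.
Mar 4, 2198 → Mar 4, 2199: 365 days.
Mar 4, 2199 → Mar 4, 2200: 365 days.
Mar 4, 2200 → Mar 4, 2201: 365 days.
Mar 4, 2201 → Mar 4, 2202: 365 days.
Mar 4, 2202 → Mar 4, 2203: 365 days.
Mar 4, 2203 → Apr 4, 2203: 31 days (March has 31).
Apr 4, 2203 → May 4, 2203: 30 days (April has 30).
May 4, 2203 → Jun 4, 2203: 31 days (May has 31).
Jun 4, 2203 → Jun 15, 2203: 11 days.
Total: 5946 days.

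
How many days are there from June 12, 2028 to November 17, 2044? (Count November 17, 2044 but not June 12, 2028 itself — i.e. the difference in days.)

6002

Jun 12, 2028 → Jun 12, 2029: 365 days.
Jun 12, 2029 → Jun 12, 2030: 365 days.
Jun 12, 2030 → Jun 12, 2031: 365 days.
Jun 12, 2031 → Jun 12, 2032: 366 days (Feb 29, 2032 is in that span).
Jun 12, 2032 → Jun 12, 2033: 365 days.
Jun 12, 2033 → Jun 12, 2034: 365 days.
Jun 12, 2034 → Jun 12, 2035: 365 days.
Jun 12, 2035 → Jun 12, 2036: 366 days (Feb 29, 2036 is in that span).
Jun 12, 2036 → Jun 12, 2037: 365 days.
Jun 12, 2037 → Jun 12, 2038: 365 days.
Jun 12, 2038 → Jun 12, 2039: 365 days.
Jun 12, 2039 → Jun 12, 2040: 366 days (Feb 29, 2040 is in that span).
Jun 12, 2040 → Jun 12, 2041: 365 days.
Jun 12, 2041 → Jun 12, 2042: 365 days.
Jun 12, 2042 → Jun 12, 2043: 365 days.
Jun 12, 2043 → Jun 12, 2044: 366 days (Feb 29, 2044 is in that span).
Jun 12, 2044 → Jul 12, 2044: 30 days (June has 30).
Jul 12, 2044 → Aug 12, 2044: 31 days (July has 31).
Aug 12, 2044 → Sep 12, 2044: 31 days (August has 31).
Sep 12, 2044 → Oct 12, 2044: 30 days (September has 30).
Oct 12, 2044 → Nov 12, 2044: 31 days (October has 31).
Nov 12, 2044 → Nov 17, 2044: 5 days.
Total: 6002 days.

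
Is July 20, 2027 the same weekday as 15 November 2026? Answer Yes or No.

From Nov 15, 2026 to Jul 20, 2027 is 247 days.
247 mod 7 = 2, so they are different weekdays.
(Nov 15, 2026 is a Sunday; Jul 20, 2027 is a Tuesday.)

No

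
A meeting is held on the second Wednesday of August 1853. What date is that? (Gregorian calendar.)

August 1, 1853 is a Monday.
The first Wednesday is therefore August 3 (2 days later).
The second Wednesday is 3 + 1×7 = August 10.

August 10, 1853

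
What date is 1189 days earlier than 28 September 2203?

−365 (one year) → Sep 28, 2202 (824 left).
−365 (one year) → Sep 28, 2201 (459 left).
−365 (one year) → Sep 28, 2200 (94 left).
−28 → Aug 31, 2200 (end of Aug, 31 days; 66 left).
−31 → Jul 31, 2200 (end of Jul, 31 days; 35 left).
−31 → Jun 30, 2200 (end of Jun, 30 days; 4 left).
−4 → Jun 26, 2200.

June 26, 2200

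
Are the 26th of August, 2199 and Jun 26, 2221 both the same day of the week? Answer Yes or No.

From Aug 26, 2199 to Jun 26, 2221 is 7974 days.
7974 mod 7 = 1, so they are different weekdays.
(Aug 26, 2199 is a Monday; Jun 26, 2221 is a Tuesday.)

No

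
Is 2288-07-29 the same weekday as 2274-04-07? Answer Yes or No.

No

From Apr 7, 2274 to Jul 29, 2288 is 5227 days.
5227 mod 7 = 5, so they are different weekdays.
(Apr 7, 2274 is a Tuesday; Jul 29, 2288 is a Sunday.)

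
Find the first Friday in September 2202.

September 1, 2202 is a Wednesday.
The first Friday is therefore September 3 (2 days later).

September 3, 2202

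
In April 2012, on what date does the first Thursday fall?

April 5, 2012

April 1, 2012 is a Sunday.
The first Thursday is therefore April 5 (4 days later).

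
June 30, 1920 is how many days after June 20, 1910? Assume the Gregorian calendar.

Jun 20, 1910 → Jun 20, 1911: 365 days.
Jun 20, 1911 → Jun 20, 1912: 366 days (Feb 29, 1912 is in that span).
Jun 20, 1912 → Jun 20, 1913: 365 days.
Jun 20, 1913 → Jun 20, 1914: 365 days.
Jun 20, 1914 → Jun 20, 1915: 365 days.
Jun 20, 1915 → Jun 20, 1916: 366 days (Feb 29, 1916 is in that span).
Jun 20, 1916 → Jun 20, 1917: 365 days.
Jun 20, 1917 → Jun 20, 1918: 365 days.
Jun 20, 1918 → Jun 20, 1919: 365 days.
Jun 20, 1919 → Jul 20, 1919: 30 days (June has 30).
Jul 20, 1919 → Aug 20, 1919: 31 days (July has 31).
Aug 20, 1919 → Sep 20, 1919: 31 days (August has 31).
Sep 20, 1919 → Oct 20, 1919: 30 days (September has 30).
Oct 20, 1919 → Nov 20, 1919: 31 days (October has 31).
Nov 20, 1919 → Dec 20, 1919: 30 days (November has 30).
Dec 20, 1919 → Jan 20, 1920: 31 days (December has 31).
Jan 20, 1920 → Feb 20, 1920: 31 days (January has 31).
Feb 20, 1920 → Mar 20, 1920: 29 days (February has 29).
Mar 20, 1920 → Apr 20, 1920: 31 days (March has 31).
Apr 20, 1920 → May 20, 1920: 30 days (April has 30).
May 20, 1920 → Jun 20, 1920: 31 days (May has 31).
Jun 20, 1920 → Jun 30, 1920: 10 days.
Total: 3663 days.

3663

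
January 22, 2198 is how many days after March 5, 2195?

1054

Mar 5, 2195 → Mar 5, 2196: 366 days (Feb 29, 2196 is in that span).
Mar 5, 2196 → Mar 5, 2197: 365 days.
Mar 5, 2197 → Apr 5, 2197: 31 days (March has 31).
Apr 5, 2197 → May 5, 2197: 30 days (April has 30).
May 5, 2197 → Jun 5, 2197: 31 days (May has 31).
Jun 5, 2197 → Jul 5, 2197: 30 days (June has 30).
Jul 5, 2197 → Aug 5, 2197: 31 days (July has 31).
Aug 5, 2197 → Sep 5, 2197: 31 days (August has 31).
Sep 5, 2197 → Oct 5, 2197: 30 days (September has 30).
Oct 5, 2197 → Nov 5, 2197: 31 days (October has 31).
Nov 5, 2197 → Dec 5, 2197: 30 days (November has 30).
Dec 5, 2197 → Jan 5, 2198: 31 days (December has 31).
Jan 5, 2198 → Jan 22, 2198: 17 days.
Total: 1054 days.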